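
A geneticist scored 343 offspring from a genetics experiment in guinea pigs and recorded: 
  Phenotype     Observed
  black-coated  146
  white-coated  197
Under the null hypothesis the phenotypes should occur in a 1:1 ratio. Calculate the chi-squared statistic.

7.583

Total ratio parts = 2. Expected numbers out of 343:
  black-coated: 343 × 1/2 = 171.5
  white-coated: 343 × 1/2 = 171.5
χ² = Σ (O − E)² / E
  black-coated: (146 − 171.5)² / 171.5 = 3.7915
  white-coated: (197 − 171.5)² / 171.5 = 3.7915
χ² = 3.7915 + 3.7915 = 7.583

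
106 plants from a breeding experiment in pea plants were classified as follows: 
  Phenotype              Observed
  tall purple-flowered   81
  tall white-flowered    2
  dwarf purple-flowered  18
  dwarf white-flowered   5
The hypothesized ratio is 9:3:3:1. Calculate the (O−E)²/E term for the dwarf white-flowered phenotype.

0.399

The 9:3:3:1 ratio has 16 parts, so with N = 106 the expected counts are:
  tall purple-flowered: 106 × 9/16 = 59.625
  tall white-flowered: 106 × 3/16 = 19.875
  dwarf purple-flowered: 106 × 3/16 = 19.875
  dwarf white-flowered: 106 × 1/16 = 6.625
Contribution of dwarf white-flowered: (5 − 6.625)² / 6.625 = 0.3986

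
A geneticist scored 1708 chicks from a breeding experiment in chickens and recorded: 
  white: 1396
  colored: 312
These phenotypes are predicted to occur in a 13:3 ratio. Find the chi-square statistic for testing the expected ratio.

Under the 13:3 hypothesis (Σ ratio = 16, N = 1708):
  white: 1708 × 13/16 = 1387.75
  colored: 1708 × 3/16 = 320.25
χ² = Σ (O − E)² / E
  white: (1396 − 1387.75)² / 1387.75 = 0.0490
  colored: (312 − 320.25)² / 320.25 = 0.2125
χ² = 0.0490 + 0.2125 = 0.2615 ≈ 0.262

0.262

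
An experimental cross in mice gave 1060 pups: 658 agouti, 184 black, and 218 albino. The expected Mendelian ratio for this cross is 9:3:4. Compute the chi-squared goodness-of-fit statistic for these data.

15.826

Under the 9:3:4 hypothesis (Σ ratio = 16, N = 1060):
  agouti: 1060 × 9/16 = 596.25
  black: 1060 × 3/16 = 198.75
  albino: 1060 × 4/16 = 265
χ² = Σ (O − E)² / E
  agouti: (658 − 596.25)² / 596.25 = 6.3951
  black: (184 − 198.75)² / 198.75 = 1.0947
  albino: (218 − 265)² / 265 = 8.3358
χ² = 6.3951 + 1.0947 + 8.3358 = 15.8256 ≈ 15.826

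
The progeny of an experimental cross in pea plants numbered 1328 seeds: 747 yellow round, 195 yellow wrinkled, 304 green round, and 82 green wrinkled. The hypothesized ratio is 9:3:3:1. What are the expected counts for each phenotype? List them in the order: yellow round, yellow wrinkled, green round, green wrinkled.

Expected counts for N = 1328 under a 9:3:3:1 ratio (total parts = 16):
  yellow round: 1328 × 9/16 = 747
  yellow wrinkled: 1328 × 3/16 = 249
  green round: 1328 × 3/16 = 249
  green wrinkled: 1328 × 1/16 = 83

747, 249, 249, 83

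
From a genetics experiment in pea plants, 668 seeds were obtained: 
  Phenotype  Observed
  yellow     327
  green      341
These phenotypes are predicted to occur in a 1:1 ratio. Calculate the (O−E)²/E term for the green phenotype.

0.147

Total ratio parts = 2. Expected numbers out of 668:
  yellow: 668 × 1/2 = 334
  green: 668 × 1/2 = 334
Contribution of green: (341 − 334)² / 334 = 0.1467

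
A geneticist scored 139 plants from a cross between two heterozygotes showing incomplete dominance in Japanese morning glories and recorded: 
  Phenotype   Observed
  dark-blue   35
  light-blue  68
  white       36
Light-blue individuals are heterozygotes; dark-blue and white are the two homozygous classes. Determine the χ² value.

0.079

With incomplete dominance, a heterozygote × heterozygote cross gives a 1:2:1 phenotypic ratio.
Expected counts for N = 139 under a 1:2:1 ratio (total parts = 4):
  dark-blue: 139 × 1/4 = 34.75
  light-blue: 139 × 2/4 = 69.5
  white: 139 × 1/4 = 34.75
χ² = Σ (O − E)² / E
  dark-blue: (35 − 34.75)² / 34.75 = 0.0018
  light-blue: (68 − 69.5)² / 69.5 = 0.0324
  white: (36 − 34.75)² / 34.75 = 0.0450
χ² = 0.0018 + 0.0324 + 0.0450 = 0.0792 ≈ 0.079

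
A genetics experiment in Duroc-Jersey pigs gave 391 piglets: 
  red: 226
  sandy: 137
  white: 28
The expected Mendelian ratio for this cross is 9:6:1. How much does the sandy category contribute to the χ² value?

Total ratio parts = 16. Expected numbers out of 391:
  red: 391 × 9/16 = 219.9375
  sandy: 391 × 6/16 = 146.625
  white: 391 × 1/16 = 24.4375
Contribution of sandy: (137 − 146.625)² / 146.625 = 0.6318

0.632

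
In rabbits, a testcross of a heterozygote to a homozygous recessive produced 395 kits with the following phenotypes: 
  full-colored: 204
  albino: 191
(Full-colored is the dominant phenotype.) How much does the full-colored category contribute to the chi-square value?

0.214

A testcross of a heterozygote (Aa × aa) gives a 1:1 phenotypic ratio.
The 1:1 ratio has 2 parts, so with N = 395 the expected counts are:
  full-colored: 395 × 1/2 = 197.5
  albino: 395 × 1/2 = 197.5
Contribution of full-colored: (204 − 197.5)² / 197.5 = 0.2139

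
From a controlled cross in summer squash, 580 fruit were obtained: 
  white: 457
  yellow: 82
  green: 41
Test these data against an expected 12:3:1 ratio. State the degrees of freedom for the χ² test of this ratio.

A goodness-of-fit test with 3 phenotype classes has df = 3 − 1 = 2.

2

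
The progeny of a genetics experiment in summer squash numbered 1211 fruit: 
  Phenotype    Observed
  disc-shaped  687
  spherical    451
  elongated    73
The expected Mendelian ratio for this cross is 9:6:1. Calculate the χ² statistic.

Expected counts for N = 1211 under a 9:6:1 ratio (total parts = 16):
  disc-shaped: 1211 × 9/16 = 681.1875
  spherical: 1211 × 6/16 = 454.125
  elongated: 1211 × 1/16 = 75.6875
χ² = Σ (O − E)² / E
  disc-shaped: (687 − 681.1875)² / 681.1875 = 0.0496
  spherical: (451 − 454.125)² / 454.125 = 0.0215
  elongated: (73 − 75.6875)² / 75.6875 = 0.0954
χ² = 0.0496 + 0.0215 + 0.0954 = 0.1665 ≈ 0.167

0.167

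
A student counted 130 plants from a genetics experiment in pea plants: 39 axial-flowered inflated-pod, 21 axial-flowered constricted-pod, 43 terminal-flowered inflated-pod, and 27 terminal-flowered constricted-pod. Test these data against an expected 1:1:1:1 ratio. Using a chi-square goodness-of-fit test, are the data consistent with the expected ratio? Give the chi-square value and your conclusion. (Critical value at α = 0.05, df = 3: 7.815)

Under the 1:1:1:1 hypothesis (Σ ratio = 4, N = 130):
  axial-flowered inflated-pod: 130 × 1/4 = 32.5
  axial-flowered constricted-pod: 130 × 1/4 = 32.5
  terminal-flowered inflated-pod: 130 × 1/4 = 32.5
  terminal-flowered constricted-pod: 130 × 1/4 = 32.5
χ² = Σ (O − E)² / E
  axial-flowered inflated-pod: (39 − 32.5)² / 32.5 = 1.3000
  axial-flowered constricted-pod: (21 − 32.5)² / 32.5 = 4.0692
  terminal-flowered inflated-pod: (43 − 32.5)² / 32.5 = 3.3923
  terminal-flowered constricted-pod: (27 − 32.5)² / 32.5 = 0.9308
χ² = 1.3000 + 4.0692 + 3.3923 + 0.9308 = 9.6923 ≈ 9.692
Degrees of freedom = 4 − 1 = 3; critical value at α = 0.05 is 7.815.
Since 9.692 > 7.815, we reject the null hypothesis — the data do not fit the 1:1:1:1 ratio.

9.692; not consistent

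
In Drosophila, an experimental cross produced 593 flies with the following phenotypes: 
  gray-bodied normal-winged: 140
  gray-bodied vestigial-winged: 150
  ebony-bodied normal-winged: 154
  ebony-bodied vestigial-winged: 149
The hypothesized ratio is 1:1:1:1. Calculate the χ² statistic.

0.707

Expected counts for N = 593 under a 1:1:1:1 ratio (total parts = 4):
  gray-bodied normal-winged: 593 × 1/4 = 148.25
  gray-bodied vestigial-winged: 593 × 1/4 = 148.25
  ebony-bodied normal-winged: 593 × 1/4 = 148.25
  ebony-bodied vestigial-winged: 593 × 1/4 = 148.25
χ² = Σ (O − E)² / E
  gray-bodied normal-winged: (140 − 148.25)² / 148.25 = 0.4591
  gray-bodied vestigial-winged: (150 − 148.25)² / 148.25 = 0.0207
  ebony-bodied normal-winged: (154 − 148.25)² / 148.25 = 0.2230
  ebony-bodied vestigial-winged: (149 − 148.25)² / 148.25 = 0.0038
χ² = 0.4591 + 0.0207 + 0.2230 + 0.0038 = 0.7066 ≈ 0.707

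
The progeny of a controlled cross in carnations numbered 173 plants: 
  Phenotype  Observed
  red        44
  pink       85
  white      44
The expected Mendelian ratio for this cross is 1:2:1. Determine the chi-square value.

0.052

Under the 1:2:1 hypothesis (Σ ratio = 4, N = 173):
  red: 173 × 1/4 = 43.25
  pink: 173 × 2/4 = 86.5
  white: 173 × 1/4 = 43.25
χ² = Σ (O − E)² / E
  red: (44 − 43.25)² / 43.25 = 0.0130
  pink: (85 − 86.5)² / 86.5 = 0.0260
  white: (44 − 43.25)² / 43.25 = 0.0130
χ² = 0.0130 + 0.0260 + 0.0130 = 0.052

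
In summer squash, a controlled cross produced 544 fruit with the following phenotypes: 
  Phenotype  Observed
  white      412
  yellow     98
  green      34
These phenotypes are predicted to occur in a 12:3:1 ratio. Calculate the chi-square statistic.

Expected counts for N = 544 under a 12:3:1 ratio (total parts = 16):
  white: 544 × 12/16 = 408
  yellow: 544 × 3/16 = 102
  green: 544 × 1/16 = 34
χ² = Σ (O − E)² / E
  white: (412 − 408)² / 408 = 0.0392
  yellow: (98 − 102)² / 102 = 0.1569
  green: (34 − 34)² / 34 = 0.0000
χ² = 0.0392 + 0.1569 + 0.0000 = 0.1961 ≈ 0.196

0.196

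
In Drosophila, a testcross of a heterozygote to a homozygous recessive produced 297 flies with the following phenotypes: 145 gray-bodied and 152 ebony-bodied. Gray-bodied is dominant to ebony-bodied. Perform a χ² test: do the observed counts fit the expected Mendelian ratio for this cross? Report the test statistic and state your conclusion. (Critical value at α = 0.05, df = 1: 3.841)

0.165; consistent

A testcross of a heterozygote (Aa × aa) gives a 1:1 phenotypic ratio.
Under the 1:1 hypothesis (Σ ratio = 2, N = 297):
  gray-bodied: 297 × 1/2 = 148.5
  ebony-bodied: 297 × 1/2 = 148.5
χ² = Σ (O − E)² / E
  gray-bodied: (145 − 148.5)² / 148.5 = 0.0825
  ebony-bodied: (152 − 148.5)² / 148.5 = 0.0825
χ² = 0.0825 + 0.0825 = 0.165
Degrees of freedom = 2 − 1 = 1; critical value at α = 0.05 is 3.841.
Since 0.165 < 3.841, we fail to reject the null hypothesis — the data are consistent with the 1:1 ratio.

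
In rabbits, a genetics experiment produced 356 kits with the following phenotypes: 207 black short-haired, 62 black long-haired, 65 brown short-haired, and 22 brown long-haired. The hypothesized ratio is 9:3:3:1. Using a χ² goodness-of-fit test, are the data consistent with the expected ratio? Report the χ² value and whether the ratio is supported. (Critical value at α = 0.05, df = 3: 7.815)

Under the 9:3:3:1 hypothesis (Σ ratio = 16, N = 356):
  black short-haired: 356 × 9/16 = 200.25
  black long-haired: 356 × 3/16 = 66.75
  brown short-haired: 356 × 3/16 = 66.75
  brown long-haired: 356 × 1/16 = 22.25
χ² = Σ (O − E)² / E
  black short-haired: (207 − 200.25)² / 200.25 = 0.2275
  black long-haired: (62 − 66.75)² / 66.75 = 0.3380
  brown short-haired: (65 − 66.75)² / 66.75 = 0.0459
  brown long-haired: (22 − 22.25)² / 22.25 = 0.0028
χ² = 0.2275 + 0.3380 + 0.0459 + 0.0028 = 0.6142 ≈ 0.614
Degrees of freedom = 4 − 1 = 3; critical value at α = 0.05 is 7.815.
Since 0.614 < 7.815, we fail to reject the null hypothesis — the data are consistent with the 9:3:3:1 ratio.

0.614; consistent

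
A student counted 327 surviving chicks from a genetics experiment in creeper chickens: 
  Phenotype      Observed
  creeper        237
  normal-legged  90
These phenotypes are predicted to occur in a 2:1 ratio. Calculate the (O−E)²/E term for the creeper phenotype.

1.656

Under the 2:1 hypothesis (Σ ratio = 3, N = 327):
  creeper: 327 × 2/3 = 218
  normal-legged: 327 × 1/3 = 109
Contribution of creeper: (237 − 218)² / 218 = 1.6560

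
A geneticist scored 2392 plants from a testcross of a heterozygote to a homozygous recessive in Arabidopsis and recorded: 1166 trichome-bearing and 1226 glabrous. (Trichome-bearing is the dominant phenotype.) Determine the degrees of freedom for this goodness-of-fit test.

A testcross of a heterozygote (Aa × aa) gives a 1:1 phenotypic ratio.
A goodness-of-fit test with 2 phenotype classes has df = 2 − 1 = 1.

1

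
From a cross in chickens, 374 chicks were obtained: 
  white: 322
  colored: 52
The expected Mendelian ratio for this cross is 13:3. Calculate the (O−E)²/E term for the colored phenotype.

4.685

Under the 13:3 hypothesis (Σ ratio = 16, N = 374):
  white: 374 × 13/16 = 303.875
  colored: 374 × 3/16 = 70.125
Contribution of colored: (52 − 70.125)² / 70.125 = 4.6847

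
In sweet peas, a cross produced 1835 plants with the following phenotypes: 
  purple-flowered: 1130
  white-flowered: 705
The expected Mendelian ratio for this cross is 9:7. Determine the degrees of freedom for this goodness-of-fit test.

1

A goodness-of-fit test with 2 phenotype classes has df = 2 − 1 = 1.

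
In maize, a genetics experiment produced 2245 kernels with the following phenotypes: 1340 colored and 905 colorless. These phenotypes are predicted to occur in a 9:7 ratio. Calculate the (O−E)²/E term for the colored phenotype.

Expected counts for N = 2245 under a 9:7 ratio (total parts = 16):
  colored: 2245 × 9/16 = 1262.8125
  colorless: 2245 × 7/16 = 982.1875
Contribution of colored: (1340 − 1262.8125)² / 1262.8125 = 4.7180

4.718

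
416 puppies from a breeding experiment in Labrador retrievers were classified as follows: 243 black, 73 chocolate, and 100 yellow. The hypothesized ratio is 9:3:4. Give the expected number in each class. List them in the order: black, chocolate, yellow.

Expected counts for N = 416 under a 9:3:4 ratio (total parts = 16):
  black: 416 × 9/16 = 234
  chocolate: 416 × 3/16 = 78
  yellow: 416 × 4/16 = 104

234, 78, 104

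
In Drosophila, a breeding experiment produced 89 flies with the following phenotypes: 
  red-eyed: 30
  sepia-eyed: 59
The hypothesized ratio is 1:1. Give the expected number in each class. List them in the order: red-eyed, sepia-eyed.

44.5, 44.5

Under the 1:1 hypothesis (Σ ratio = 2, N = 89):
  red-eyed: 89 × 1/2 = 44.5
  sepia-eyed: 89 × 1/2 = 44.5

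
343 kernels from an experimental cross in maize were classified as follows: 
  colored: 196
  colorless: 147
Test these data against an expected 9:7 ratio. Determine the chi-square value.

Total ratio parts = 16. Expected numbers out of 343:
  colored: 343 × 9/16 = 192.9375
  colorless: 343 × 7/16 = 150.0625
χ² = Σ (O − E)² / E
  colored: (196 − 192.9375)² / 192.9375 = 0.0486
  colorless: (147 − 150.0625)² / 150.0625 = 0.0625
χ² = 0.0486 + 0.0625 = 0.1111 ≈ 0.111

0.111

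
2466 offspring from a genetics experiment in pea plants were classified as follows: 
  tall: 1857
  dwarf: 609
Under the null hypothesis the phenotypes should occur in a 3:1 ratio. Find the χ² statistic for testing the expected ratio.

Under the 3:1 hypothesis (Σ ratio = 4, N = 2466):
  tall: 2466 × 3/4 = 1849.5
  dwarf: 2466 × 1/4 = 616.5
χ² = Σ (O − E)² / E
  tall: (1857 − 1849.5)² / 1849.5 = 0.0304
  dwarf: (609 − 616.5)² / 616.5 = 0.0912
χ² = 0.0304 + 0.0912 = 0.1216 ≈ 0.122

0.122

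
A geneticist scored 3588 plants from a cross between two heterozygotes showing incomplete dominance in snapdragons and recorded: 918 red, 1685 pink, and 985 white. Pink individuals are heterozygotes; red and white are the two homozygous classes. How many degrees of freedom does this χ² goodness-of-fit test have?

2

With incomplete dominance, a heterozygote × heterozygote cross gives a 1:2:1 phenotypic ratio.
A goodness-of-fit test with 3 phenotype classes has df = 3 − 1 = 2.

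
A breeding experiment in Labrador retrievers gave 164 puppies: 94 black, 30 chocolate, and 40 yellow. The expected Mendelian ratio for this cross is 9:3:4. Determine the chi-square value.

Expected counts for N = 164 under a 9:3:4 ratio (total parts = 16):
  black: 164 × 9/16 = 92.25
  chocolate: 164 × 3/16 = 30.75
  yellow: 164 × 4/16 = 41
χ² = Σ (O − E)² / E
  black: (94 − 92.25)² / 92.25 = 0.0332
  chocolate: (30 − 30.75)² / 30.75 = 0.0183
  yellow: (40 − 41)² / 41 = 0.0244
χ² = 0.0332 + 0.0183 + 0.0244 = 0.0759 ≈ 0.076

0.076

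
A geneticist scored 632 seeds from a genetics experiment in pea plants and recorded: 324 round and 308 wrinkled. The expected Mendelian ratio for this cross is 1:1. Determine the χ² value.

Expected counts for N = 632 under a 1:1 ratio (total parts = 2):
  round: 632 × 1/2 = 316
  wrinkled: 632 × 1/2 = 316
χ² = Σ (O − E)² / E
  round: (324 − 316)² / 316 = 0.2025
  wrinkled: (308 − 316)² / 316 = 0.2025
χ² = 0.2025 + 0.2025 = 0.405

0.405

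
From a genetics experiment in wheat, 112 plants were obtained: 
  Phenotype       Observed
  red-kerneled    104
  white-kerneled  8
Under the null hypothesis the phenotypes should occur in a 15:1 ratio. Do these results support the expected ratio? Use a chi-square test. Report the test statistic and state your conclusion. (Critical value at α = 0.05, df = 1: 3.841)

0.152; consistent

Total ratio parts = 16. Expected numbers out of 112:
  red-kerneled: 112 × 15/16 = 105
  white-kerneled: 112 × 1/16 = 7
χ² = Σ (O − E)² / E
  red-kerneled: (104 − 105)² / 105 = 0.0095
  white-kerneled: (8 − 7)² / 7 = 0.1429
χ² = 0.0095 + 0.1429 = 0.1524 ≈ 0.152
Degrees of freedom = 2 − 1 = 1; critical value at α = 0.05 is 3.841.
Since 0.152 < 3.841, we fail to reject the null hypothesis — the data are consistent with the 15:1 ratio.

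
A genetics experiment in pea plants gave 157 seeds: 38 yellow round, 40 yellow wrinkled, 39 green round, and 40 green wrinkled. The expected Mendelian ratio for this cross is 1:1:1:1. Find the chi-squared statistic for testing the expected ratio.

0.070

Expected counts for N = 157 under a 1:1:1:1 ratio (total parts = 4):
  yellow round: 157 × 1/4 = 39.25
  yellow wrinkled: 157 × 1/4 = 39.25
  green round: 157 × 1/4 = 39.25
  green wrinkled: 157 × 1/4 = 39.25
χ² = Σ (O − E)² / E
  yellow round: (38 − 39.25)² / 39.25 = 0.0398
  yellow wrinkled: (40 − 39.25)² / 39.25 = 0.0143
  green round: (39 − 39.25)² / 39.25 = 0.0016
  green wrinkled: (40 − 39.25)² / 39.25 = 0.0143
χ² = 0.0398 + 0.0143 + 0.0016 + 0.0143 = 0.070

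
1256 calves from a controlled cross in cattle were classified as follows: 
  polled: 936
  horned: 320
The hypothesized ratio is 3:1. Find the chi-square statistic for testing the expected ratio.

0.153

Under the 3:1 hypothesis (Σ ratio = 4, N = 1256):
  polled: 1256 × 3/4 = 942
  horned: 1256 × 1/4 = 314
χ² = Σ (O − E)² / E
  polled: (936 − 942)² / 942 = 0.0382
  horned: (320 − 314)² / 314 = 0.1146
χ² = 0.0382 + 0.1146 = 0.1528 ≈ 0.153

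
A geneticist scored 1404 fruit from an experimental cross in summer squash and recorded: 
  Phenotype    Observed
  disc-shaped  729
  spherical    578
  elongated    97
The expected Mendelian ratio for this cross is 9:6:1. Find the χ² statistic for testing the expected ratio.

The 9:6:1 ratio has 16 parts, so with N = 1404 the expected counts are:
  disc-shaped: 1404 × 9/16 = 789.75
  spherical: 1404 × 6/16 = 526.5
  elongated: 1404 × 1/16 = 87.75
χ² = Σ (O − E)² / E
  disc-shaped: (729 − 789.75)² / 789.75 = 4.6731
  spherical: (578 − 526.5)² / 526.5 = 5.0375
  elongated: (97 − 87.75)² / 87.75 = 0.9751
χ² = 4.6731 + 5.0375 + 0.9751 = 10.6857 ≈ 10.686

10.686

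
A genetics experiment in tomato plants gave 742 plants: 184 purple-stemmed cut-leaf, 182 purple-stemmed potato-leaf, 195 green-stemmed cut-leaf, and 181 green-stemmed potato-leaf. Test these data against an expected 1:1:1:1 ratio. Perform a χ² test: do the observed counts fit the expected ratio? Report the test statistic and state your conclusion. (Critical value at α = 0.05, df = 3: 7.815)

Expected counts for N = 742 under a 1:1:1:1 ratio (total parts = 4):
  purple-stemmed cut-leaf: 742 × 1/4 = 185.5
  purple-stemmed potato-leaf: 742 × 1/4 = 185.5
  green-stemmed cut-leaf: 742 × 1/4 = 185.5
  green-stemmed potato-leaf: 742 × 1/4 = 185.5
χ² = Σ (O − E)² / E
  purple-stemmed cut-leaf: (184 − 185.5)² / 185.5 = 0.0121
  purple-stemmed potato-leaf: (182 − 185.5)² / 185.5 = 0.0660
  green-stemmed cut-leaf: (195 − 185.5)² / 185.5 = 0.4865
  green-stemmed potato-leaf: (181 − 185.5)² / 185.5 = 0.1092
χ² = 0.0121 + 0.0660 + 0.4865 + 0.1092 = 0.6738 ≈ 0.674
Degrees of freedom = 4 − 1 = 3; critical value at α = 0.05 is 7.815.
Since 0.674 < 7.815, we fail to reject the null hypothesis — the data are consistent with the 1:1:1:1 ratio.

0.674; consistent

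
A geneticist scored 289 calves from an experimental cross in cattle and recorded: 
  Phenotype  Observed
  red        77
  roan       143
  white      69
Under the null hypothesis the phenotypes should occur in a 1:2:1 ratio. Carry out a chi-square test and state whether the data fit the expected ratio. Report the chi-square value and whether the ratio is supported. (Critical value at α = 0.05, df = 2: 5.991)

Expected counts for N = 289 under a 1:2:1 ratio (total parts = 4):
  red: 289 × 1/4 = 72.25
  roan: 289 × 2/4 = 144.5
  white: 289 × 1/4 = 72.25
χ² = Σ (O − E)² / E
  red: (77 − 72.25)² / 72.25 = 0.3123
  roan: (143 − 144.5)² / 144.5 = 0.0156
  white: (69 − 72.25)² / 72.25 = 0.1462
χ² = 0.3123 + 0.0156 + 0.1462 = 0.4741 ≈ 0.474
Degrees of freedom = 3 − 1 = 2; critical value at α = 0.05 is 5.991.
Since 0.474 < 5.991, we fail to reject the null hypothesis — the data are consistent with the 1:2:1 ratio.

0.474; consistent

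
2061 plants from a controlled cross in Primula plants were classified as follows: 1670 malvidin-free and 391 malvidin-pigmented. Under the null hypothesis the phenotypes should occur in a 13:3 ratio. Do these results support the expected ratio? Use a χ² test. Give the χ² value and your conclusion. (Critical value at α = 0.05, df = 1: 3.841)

0.066; consistent

Under the 13:3 hypothesis (Σ ratio = 16, N = 2061):
  malvidin-free: 2061 × 13/16 = 1674.5625
  malvidin-pigmented: 2061 × 3/16 = 386.4375
χ² = Σ (O − E)² / E
  malvidin-free: (1670 − 1674.5625)² / 1674.5625 = 0.0124
  malvidin-pigmented: (391 − 386.4375)² / 386.4375 = 0.0539
χ² = 0.0124 + 0.0539 = 0.0663 ≈ 0.066
Degrees of freedom = 2 − 1 = 1; critical value at α = 0.05 is 3.841.
Since 0.066 < 3.841, we fail to reject the null hypothesis — the data are consistent with the 13:3 ratio.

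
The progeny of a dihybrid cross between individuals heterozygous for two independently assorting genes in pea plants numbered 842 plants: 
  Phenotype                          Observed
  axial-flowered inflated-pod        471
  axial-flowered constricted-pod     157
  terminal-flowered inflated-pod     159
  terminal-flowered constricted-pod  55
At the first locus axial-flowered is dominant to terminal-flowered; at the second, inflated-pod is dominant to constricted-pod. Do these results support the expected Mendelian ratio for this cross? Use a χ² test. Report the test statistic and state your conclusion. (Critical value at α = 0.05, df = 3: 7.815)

A dihybrid F₂ with independent assortment and complete dominance at both loci gives a 9:3:3:1 phenotypic ratio.
Total ratio parts = 16. Expected numbers out of 842:
  axial-flowered inflated-pod: 842 × 9/16 = 473.625
  axial-flowered constricted-pod: 842 × 3/16 = 157.875
  terminal-flowered inflated-pod: 842 × 3/16 = 157.875
  terminal-flowered constricted-pod: 842 × 1/16 = 52.625
χ² = Σ (O − E)² / E
  axial-flowered inflated-pod: (471 − 473.625)² / 473.625 = 0.0145
  axial-flowered constricted-pod: (157 − 157.875)² / 157.875 = 0.0048
  terminal-flowered inflated-pod: (159 − 157.875)² / 157.875 = 0.0080
  terminal-flowered constricted-pod: (55 − 52.625)² / 52.625 = 0.1072
χ² = 0.0145 + 0.0048 + 0.0080 + 0.1072 = 0.1345 ≈ 0.135
Degrees of freedom = 4 − 1 = 3; critical value at α = 0.05 is 7.815.
Since 0.135 < 7.815, we fail to reject the null hypothesis — the data are consistent with the 9:3:3:1 ratio.

0.135; consistent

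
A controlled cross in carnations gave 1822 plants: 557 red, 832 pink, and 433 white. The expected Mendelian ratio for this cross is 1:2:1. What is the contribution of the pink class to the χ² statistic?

6.851

Expected counts for N = 1822 under a 1:2:1 ratio (total parts = 4):
  red: 1822 × 1/4 = 455.5
  pink: 1822 × 2/4 = 911
  white: 1822 × 1/4 = 455.5
Contribution of pink: (832 − 911)² / 911 = 6.8507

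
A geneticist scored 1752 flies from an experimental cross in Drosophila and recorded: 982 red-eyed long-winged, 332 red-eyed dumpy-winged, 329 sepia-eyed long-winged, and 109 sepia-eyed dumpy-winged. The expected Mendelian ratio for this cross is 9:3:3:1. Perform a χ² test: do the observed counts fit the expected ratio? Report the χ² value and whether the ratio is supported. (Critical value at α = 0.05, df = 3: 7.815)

0.053; consistent

Expected counts for N = 1752 under a 9:3:3:1 ratio (total parts = 16):
  red-eyed long-winged: 1752 × 9/16 = 985.5
  red-eyed dumpy-winged: 1752 × 3/16 = 328.5
  sepia-eyed long-winged: 1752 × 3/16 = 328.5
  sepia-eyed dumpy-winged: 1752 × 1/16 = 109.5
χ² = Σ (O − E)² / E
  red-eyed long-winged: (982 − 985.5)² / 985.5 = 0.0124
  red-eyed dumpy-winged: (332 − 328.5)² / 328.5 = 0.0373
  sepia-eyed long-winged: (329 − 328.5)² / 328.5 = 0.0008
  sepia-eyed dumpy-winged: (109 − 109.5)² / 109.5 = 0.0023
χ² = 0.0124 + 0.0373 + 0.0008 + 0.0023 = 0.0528 ≈ 0.053
Degrees of freedom = 4 − 1 = 3; critical value at α = 0.05 is 7.815.
Since 0.053 < 7.815, we fail to reject the null hypothesis — the data are consistent with the 9:3:3:1 ratio.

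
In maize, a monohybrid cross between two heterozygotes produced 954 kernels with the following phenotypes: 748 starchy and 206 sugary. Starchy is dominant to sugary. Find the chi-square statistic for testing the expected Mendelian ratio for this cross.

5.905

For a monohybrid cross between heterozygotes with complete dominance, the expected phenotypic ratio is 3:1.
Under the 3:1 hypothesis (Σ ratio = 4, N = 954):
  starchy: 954 × 3/4 = 715.5
  sugary: 954 × 1/4 = 238.5
χ² = Σ (O − E)² / E
  starchy: (748 − 715.5)² / 715.5 = 1.4762
  sugary: (206 − 238.5)² / 238.5 = 4.4287
χ² = 1.4762 + 4.4287 = 5.9049 ≈ 5.905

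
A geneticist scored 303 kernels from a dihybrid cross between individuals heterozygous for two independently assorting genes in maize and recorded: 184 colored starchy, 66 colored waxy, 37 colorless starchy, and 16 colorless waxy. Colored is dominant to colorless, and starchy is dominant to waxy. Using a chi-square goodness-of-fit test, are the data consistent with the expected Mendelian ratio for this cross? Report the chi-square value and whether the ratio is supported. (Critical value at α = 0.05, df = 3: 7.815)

9.930; not consistent

A dihybrid F₂ with independent assortment and complete dominance at both loci gives a 9:3:3:1 phenotypic ratio.
Under the 9:3:3:1 hypothesis (Σ ratio = 16, N = 303):
  colored starchy: 303 × 9/16 = 170.4375
  colored waxy: 303 × 3/16 = 56.8125
  colorless starchy: 303 × 3/16 = 56.8125
  colorless waxy: 303 × 1/16 = 18.9375
χ² = Σ (O − E)² / E
  colored starchy: (184 − 170.4375)² / 170.4375 = 1.0792
  colored waxy: (66 − 56.8125)² / 56.8125 = 1.4858
  colorless starchy: (37 − 56.8125)² / 56.8125 = 6.9093
  colorless waxy: (16 − 18.9375)² / 18.9375 = 0.4557
χ² = 1.0792 + 1.4858 + 6.9093 + 0.4557 = 9.930
Degrees of freedom = 4 − 1 = 3; critical value at α = 0.05 is 7.815.
Since 9.930 > 7.815, we reject the null hypothesis — the data do not fit the 9:3:3:1 ratio.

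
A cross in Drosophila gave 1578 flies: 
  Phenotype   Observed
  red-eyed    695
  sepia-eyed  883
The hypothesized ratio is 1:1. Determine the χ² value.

Under the 1:1 hypothesis (Σ ratio = 2, N = 1578):
  red-eyed: 1578 × 1/2 = 789
  sepia-eyed: 1578 × 1/2 = 789
χ² = Σ (O − E)² / E
  red-eyed: (695 − 789)² / 789 = 11.1990
  sepia-eyed: (883 − 789)² / 789 = 11.1990
χ² = 11.1990 + 11.1990 = 22.398

22.398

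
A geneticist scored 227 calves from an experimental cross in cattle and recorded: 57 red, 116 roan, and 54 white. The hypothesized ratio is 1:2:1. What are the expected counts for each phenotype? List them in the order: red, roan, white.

Expected counts for N = 227 under a 1:2:1 ratio (total parts = 4):
  red: 227 × 1/4 = 56.75
  roan: 227 × 2/4 = 113.5
  white: 227 × 1/4 = 56.75

56.75, 113.5, 56.75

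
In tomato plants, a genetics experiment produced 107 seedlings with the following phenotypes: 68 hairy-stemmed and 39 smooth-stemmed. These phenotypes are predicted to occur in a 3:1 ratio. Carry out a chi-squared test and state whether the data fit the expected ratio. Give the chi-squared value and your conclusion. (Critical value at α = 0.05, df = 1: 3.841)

Expected counts for N = 107 under a 3:1 ratio (total parts = 4):
  hairy-stemmed: 107 × 3/4 = 80.25
  smooth-stemmed: 107 × 1/4 = 26.75
χ² = Σ (O − E)² / E
  hairy-stemmed: (68 − 80.25)² / 80.25 = 1.8699
  smooth-stemmed: (39 − 26.75)² / 26.75 = 5.6098
χ² = 1.8699 + 5.6098 = 7.4797 ≈ 7.480
Degrees of freedom = 2 − 1 = 1; critical value at α = 0.05 is 3.841.
Since 7.480 > 3.841, we reject the null hypothesis — the data do not fit the 3:1 ratio.

7.480; not consistent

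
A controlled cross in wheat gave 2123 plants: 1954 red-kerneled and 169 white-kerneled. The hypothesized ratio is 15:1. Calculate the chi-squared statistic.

Under the 15:1 hypothesis (Σ ratio = 16, N = 2123):
  red-kerneled: 2123 × 15/16 = 1990.3125
  white-kerneled: 2123 × 1/16 = 132.6875
χ² = Σ (O − E)² / E
  red-kerneled: (1954 − 1990.3125)² / 1990.3125 = 0.6625
  white-kerneled: (169 − 132.6875)² / 132.6875 = 9.9376
χ² = 0.6625 + 9.9376 = 10.6001 ≈ 10.600

10.600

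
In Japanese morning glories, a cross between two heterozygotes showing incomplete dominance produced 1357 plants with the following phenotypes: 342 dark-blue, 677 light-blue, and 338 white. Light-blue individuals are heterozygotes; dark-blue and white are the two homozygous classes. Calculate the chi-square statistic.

0.030

With incomplete dominance, a heterozygote × heterozygote cross gives a 1:2:1 phenotypic ratio.
The 1:2:1 ratio has 4 parts, so with N = 1357 the expected counts are:
  dark-blue: 1357 × 1/4 = 339.25
  light-blue: 1357 × 2/4 = 678.5
  white: 1357 × 1/4 = 339.25
χ² = Σ (O − E)² / E
  dark-blue: (342 − 339.25)² / 339.25 = 0.0223
  light-blue: (677 − 678.5)² / 678.5 = 0.0033
  white: (338 − 339.25)² / 339.25 = 0.0046
χ² = 0.0223 + 0.0033 + 0.0046 = 0.0302 ≈ 0.030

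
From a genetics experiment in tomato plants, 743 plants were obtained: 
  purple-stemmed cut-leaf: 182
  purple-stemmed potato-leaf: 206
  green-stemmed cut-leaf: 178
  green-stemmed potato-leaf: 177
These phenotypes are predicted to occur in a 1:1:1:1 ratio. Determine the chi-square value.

The 1:1:1:1 ratio has 4 parts, so with N = 743 the expected counts are:
  purple-stemmed cut-leaf: 743 × 1/4 = 185.75
  purple-stemmed potato-leaf: 743 × 1/4 = 185.75
  green-stemmed cut-leaf: 743 × 1/4 = 185.75
  green-stemmed potato-leaf: 743 × 1/4 = 185.75
χ² = Σ (O − E)² / E
  purple-stemmed cut-leaf: (182 − 185.75)² / 185.75 = 0.0757
  purple-stemmed potato-leaf: (206 − 185.75)² / 185.75 = 2.2076
  green-stemmed cut-leaf: (178 − 185.75)² / 185.75 = 0.3234
  green-stemmed potato-leaf: (177 − 185.75)² / 185.75 = 0.4122
χ² = 0.0757 + 2.2076 + 0.3234 + 0.4122 = 3.0189 ≈ 3.019

3.019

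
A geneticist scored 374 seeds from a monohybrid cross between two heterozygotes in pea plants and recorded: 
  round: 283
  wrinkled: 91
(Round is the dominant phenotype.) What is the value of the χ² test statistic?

0.089

For a monohybrid cross between heterozygotes with complete dominance, the expected phenotypic ratio is 3:1.
Under the 3:1 hypothesis (Σ ratio = 4, N = 374):
  round: 374 × 3/4 = 280.5
  wrinkled: 374 × 1/4 = 93.5
χ² = Σ (O − E)² / E
  round: (283 − 280.5)² / 280.5 = 0.0223
  wrinkled: (91 − 93.5)² / 93.5 = 0.0668
χ² = 0.0223 + 0.0668 = 0.0891 ≈ 0.089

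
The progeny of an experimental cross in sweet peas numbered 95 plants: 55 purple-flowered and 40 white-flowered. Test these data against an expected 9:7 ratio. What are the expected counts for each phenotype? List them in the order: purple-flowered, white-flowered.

53.4375, 41.5625

Total ratio parts = 16. Expected numbers out of 95:
  purple-flowered: 95 × 9/16 = 53.4375
  white-flowered: 95 × 7/16 = 41.5625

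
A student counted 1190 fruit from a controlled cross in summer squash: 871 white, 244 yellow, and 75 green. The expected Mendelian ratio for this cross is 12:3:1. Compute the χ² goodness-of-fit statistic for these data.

2.476

Expected counts for N = 1190 under a 12:3:1 ratio (total parts = 16):
  white: 1190 × 12/16 = 892.5
  yellow: 1190 × 3/16 = 223.125
  green: 1190 × 1/16 = 74.375
χ² = Σ (O − E)² / E
  white: (871 − 892.5)² / 892.5 = 0.5179
  yellow: (244 − 223.125)² / 223.125 = 1.9530
  green: (75 − 74.375)² / 74.375 = 0.0053
χ² = 0.5179 + 1.9530 + 0.0053 = 2.4762 ≈ 2.476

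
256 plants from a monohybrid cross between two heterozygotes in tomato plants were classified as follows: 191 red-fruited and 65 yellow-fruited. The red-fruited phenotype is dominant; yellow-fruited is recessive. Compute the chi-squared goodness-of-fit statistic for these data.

0.021

For a monohybrid cross between heterozygotes with complete dominance, the expected phenotypic ratio is 3:1.
The 3:1 ratio has 4 parts, so with N = 256 the expected counts are:
  red-fruited: 256 × 3/4 = 192
  yellow-fruited: 256 × 1/4 = 64
χ² = Σ (O − E)² / E
  red-fruited: (191 − 192)² / 192 = 0.0052
  yellow-fruited: (65 − 64)² / 64 = 0.0156
χ² = 0.0052 + 0.0156 = 0.0208 ≈ 0.021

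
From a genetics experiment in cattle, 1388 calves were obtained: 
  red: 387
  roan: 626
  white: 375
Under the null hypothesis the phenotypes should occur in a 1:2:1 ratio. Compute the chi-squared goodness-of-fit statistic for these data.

13.533

Under the 1:2:1 hypothesis (Σ ratio = 4, N = 1388):
  red: 1388 × 1/4 = 347
  roan: 1388 × 2/4 = 694
  white: 1388 × 1/4 = 347
χ² = Σ (O − E)² / E
  red: (387 − 347)² / 347 = 4.6110
  roan: (626 − 694)² / 694 = 6.6628
  white: (375 − 347)² / 347 = 2.2594
χ² = 4.6110 + 6.6628 + 2.2594 = 13.5332 ≈ 13.533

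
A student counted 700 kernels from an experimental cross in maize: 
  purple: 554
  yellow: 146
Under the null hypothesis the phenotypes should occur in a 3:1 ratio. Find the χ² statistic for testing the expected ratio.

6.408

Expected counts for N = 700 under a 3:1 ratio (total parts = 4):
  purple: 700 × 3/4 = 525
  yellow: 700 × 1/4 = 175
χ² = Σ (O − E)² / E
  purple: (554 − 525)² / 525 = 1.6019
  yellow: (146 − 175)² / 175 = 4.8057
χ² = 1.6019 + 4.8057 = 6.4076 ≈ 6.408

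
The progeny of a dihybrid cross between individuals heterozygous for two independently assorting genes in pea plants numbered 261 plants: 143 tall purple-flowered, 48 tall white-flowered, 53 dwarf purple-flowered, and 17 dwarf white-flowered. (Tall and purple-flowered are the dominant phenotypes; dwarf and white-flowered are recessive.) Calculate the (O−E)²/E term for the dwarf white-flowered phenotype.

0.029

A dihybrid F₂ with independent assortment and complete dominance at both loci gives a 9:3:3:1 phenotypic ratio.
Expected counts for N = 261 under a 9:3:3:1 ratio (total parts = 16):
  tall purple-flowered: 261 × 9/16 = 146.8125
  tall white-flowered: 261 × 3/16 = 48.9375
  dwarf purple-flowered: 261 × 3/16 = 48.9375
  dwarf white-flowered: 261 × 1/16 = 16.3125
Contribution of dwarf white-flowered: (17 − 16.3125)² / 16.3125 = 0.0290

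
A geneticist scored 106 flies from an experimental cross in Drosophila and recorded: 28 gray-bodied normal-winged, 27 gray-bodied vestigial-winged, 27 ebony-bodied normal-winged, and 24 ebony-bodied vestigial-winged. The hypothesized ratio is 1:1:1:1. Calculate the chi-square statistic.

0.340

Total ratio parts = 4. Expected numbers out of 106:
  gray-bodied normal-winged: 106 × 1/4 = 26.5
  gray-bodied vestigial-winged: 106 × 1/4 = 26.5
  ebony-bodied normal-winged: 106 × 1/4 = 26.5
  ebony-bodied vestigial-winged: 106 × 1/4 = 26.5
χ² = Σ (O − E)² / E
  gray-bodied normal-winged: (28 − 26.5)² / 26.5 = 0.0849
  gray-bodied vestigial-winged: (27 − 26.5)² / 26.5 = 0.0094
  ebony-bodied normal-winged: (27 − 26.5)² / 26.5 = 0.0094
  ebony-bodied vestigial-winged: (24 − 26.5)² / 26.5 = 0.2358
χ² = 0.0849 + 0.0094 + 0.0094 + 0.2358 = 0.3395 ≈ 0.340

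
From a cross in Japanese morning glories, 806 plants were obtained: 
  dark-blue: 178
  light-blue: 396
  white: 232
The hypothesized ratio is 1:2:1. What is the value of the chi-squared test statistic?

7.479

Expected counts for N = 806 under a 1:2:1 ratio (total parts = 4):
  dark-blue: 806 × 1/4 = 201.5
  light-blue: 806 × 2/4 = 403
  white: 806 × 1/4 = 201.5
χ² = Σ (O − E)² / E
  dark-blue: (178 − 201.5)² / 201.5 = 2.7407
  light-blue: (396 − 403)² / 403 = 0.1216
  white: (232 − 201.5)² / 201.5 = 4.6166
χ² = 2.7407 + 0.1216 + 4.6166 = 7.4789 ≈ 7.479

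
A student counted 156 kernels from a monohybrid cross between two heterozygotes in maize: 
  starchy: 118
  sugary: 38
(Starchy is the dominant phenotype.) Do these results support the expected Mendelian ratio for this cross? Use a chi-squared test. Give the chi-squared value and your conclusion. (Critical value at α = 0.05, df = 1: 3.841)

For a monohybrid cross between heterozygotes with complete dominance, the expected phenotypic ratio is 3:1.
The 3:1 ratio has 4 parts, so with N = 156 the expected counts are:
  starchy: 156 × 3/4 = 117
  sugary: 156 × 1/4 = 39
χ² = Σ (O − E)² / E
  starchy: (118 − 117)² / 117 = 0.0085
  sugary: (38 − 39)² / 39 = 0.0256
χ² = 0.0085 + 0.0256 = 0.0341 ≈ 0.034
Degrees of freedom = 2 − 1 = 1; critical value at α = 0.05 is 3.841.
Since 0.034 < 3.841, we fail to reject the null hypothesis — the data are consistent with the 3:1 ratio.

0.034; consistent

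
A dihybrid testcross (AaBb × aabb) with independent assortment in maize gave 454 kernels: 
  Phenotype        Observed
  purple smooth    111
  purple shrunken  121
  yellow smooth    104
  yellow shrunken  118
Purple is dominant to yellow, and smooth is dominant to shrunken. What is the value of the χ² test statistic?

1.524

A dihybrid testcross with independent assortment gives a 1:1:1:1 ratio.
The 1:1:1:1 ratio has 4 parts, so with N = 454 the expected counts are:
  purple smooth: 454 × 1/4 = 113.5
  purple shrunken: 454 × 1/4 = 113.5
  yellow smooth: 454 × 1/4 = 113.5
  yellow shrunken: 454 × 1/4 = 113.5
χ² = Σ (O − E)² / E
  purple smooth: (111 − 113.5)² / 113.5 = 0.0551
  purple shrunken: (121 − 113.5)² / 113.5 = 0.4956
  yellow smooth: (104 − 113.5)² / 113.5 = 0.7952
  yellow shrunken: (118 − 113.5)² / 113.5 = 0.1784
χ² = 0.0551 + 0.4956 + 0.7952 + 0.1784 = 1.5243 ≈ 1.524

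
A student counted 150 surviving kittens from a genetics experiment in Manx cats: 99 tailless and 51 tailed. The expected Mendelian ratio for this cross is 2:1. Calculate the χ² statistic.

Under the 2:1 hypothesis (Σ ratio = 3, N = 150):
  tailless: 150 × 2/3 = 100
  tailed: 150 × 1/3 = 50
χ² = Σ (O − E)² / E
  tailless: (99 − 100)² / 100 = 0.0100
  tailed: (51 − 50)² / 50 = 0.0200
χ² = 0.0100 + 0.0200 = 0.030

0.030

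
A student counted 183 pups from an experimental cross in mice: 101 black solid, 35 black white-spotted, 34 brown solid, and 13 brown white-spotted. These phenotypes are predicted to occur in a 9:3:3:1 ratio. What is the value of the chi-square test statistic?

Expected counts for N = 183 under a 9:3:3:1 ratio (total parts = 16):
  black solid: 183 × 9/16 = 102.9375
  black white-spotted: 183 × 3/16 = 34.3125
  brown solid: 183 × 3/16 = 34.3125
  brown white-spotted: 183 × 1/16 = 11.4375
χ² = Σ (O − E)² / E
  black solid: (101 − 102.9375)² / 102.9375 = 0.0365
  black white-spotted: (35 − 34.3125)² / 34.3125 = 0.0138
  brown solid: (34 − 34.3125)² / 34.3125 = 0.0028
  brown white-spotted: (13 − 11.4375)² / 11.4375 = 0.2135
χ² = 0.0365 + 0.0138 + 0.0028 + 0.2135 = 0.2666 ≈ 0.267

0.267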